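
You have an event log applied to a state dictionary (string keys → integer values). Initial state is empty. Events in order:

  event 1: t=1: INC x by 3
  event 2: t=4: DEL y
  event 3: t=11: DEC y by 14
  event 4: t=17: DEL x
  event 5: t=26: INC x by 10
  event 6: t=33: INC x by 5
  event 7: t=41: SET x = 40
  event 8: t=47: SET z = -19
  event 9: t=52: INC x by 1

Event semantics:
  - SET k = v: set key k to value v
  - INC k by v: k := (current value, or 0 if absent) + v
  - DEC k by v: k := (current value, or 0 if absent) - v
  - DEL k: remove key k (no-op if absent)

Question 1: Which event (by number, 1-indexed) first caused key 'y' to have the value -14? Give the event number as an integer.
Looking for first event where y becomes -14:
  event 3: y (absent) -> -14  <-- first match

Answer: 3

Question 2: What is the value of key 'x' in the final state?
Track key 'x' through all 9 events:
  event 1 (t=1: INC x by 3): x (absent) -> 3
  event 2 (t=4: DEL y): x unchanged
  event 3 (t=11: DEC y by 14): x unchanged
  event 4 (t=17: DEL x): x 3 -> (absent)
  event 5 (t=26: INC x by 10): x (absent) -> 10
  event 6 (t=33: INC x by 5): x 10 -> 15
  event 7 (t=41: SET x = 40): x 15 -> 40
  event 8 (t=47: SET z = -19): x unchanged
  event 9 (t=52: INC x by 1): x 40 -> 41
Final: x = 41

Answer: 41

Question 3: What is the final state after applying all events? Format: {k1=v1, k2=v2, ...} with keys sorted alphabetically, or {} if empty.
  after event 1 (t=1: INC x by 3): {x=3}
  after event 2 (t=4: DEL y): {x=3}
  after event 3 (t=11: DEC y by 14): {x=3, y=-14}
  after event 4 (t=17: DEL x): {y=-14}
  after event 5 (t=26: INC x by 10): {x=10, y=-14}
  after event 6 (t=33: INC x by 5): {x=15, y=-14}
  after event 7 (t=41: SET x = 40): {x=40, y=-14}
  after event 8 (t=47: SET z = -19): {x=40, y=-14, z=-19}
  after event 9 (t=52: INC x by 1): {x=41, y=-14, z=-19}

Answer: {x=41, y=-14, z=-19}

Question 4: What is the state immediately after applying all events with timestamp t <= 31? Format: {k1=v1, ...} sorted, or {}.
Apply events with t <= 31 (5 events):
  after event 1 (t=1: INC x by 3): {x=3}
  after event 2 (t=4: DEL y): {x=3}
  after event 3 (t=11: DEC y by 14): {x=3, y=-14}
  after event 4 (t=17: DEL x): {y=-14}
  after event 5 (t=26: INC x by 10): {x=10, y=-14}

Answer: {x=10, y=-14}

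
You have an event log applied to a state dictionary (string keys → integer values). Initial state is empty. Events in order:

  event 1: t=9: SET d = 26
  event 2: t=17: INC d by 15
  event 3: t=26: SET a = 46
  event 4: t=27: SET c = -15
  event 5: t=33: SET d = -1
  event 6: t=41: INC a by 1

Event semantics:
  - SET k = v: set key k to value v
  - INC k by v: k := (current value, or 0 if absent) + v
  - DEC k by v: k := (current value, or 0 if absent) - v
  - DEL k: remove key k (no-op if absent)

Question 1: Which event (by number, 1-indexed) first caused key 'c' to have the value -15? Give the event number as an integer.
Answer: 4

Derivation:
Looking for first event where c becomes -15:
  event 4: c (absent) -> -15  <-- first match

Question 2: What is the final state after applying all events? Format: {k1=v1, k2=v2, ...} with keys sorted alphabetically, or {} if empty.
  after event 1 (t=9: SET d = 26): {d=26}
  after event 2 (t=17: INC d by 15): {d=41}
  after event 3 (t=26: SET a = 46): {a=46, d=41}
  after event 4 (t=27: SET c = -15): {a=46, c=-15, d=41}
  after event 5 (t=33: SET d = -1): {a=46, c=-15, d=-1}
  after event 6 (t=41: INC a by 1): {a=47, c=-15, d=-1}

Answer: {a=47, c=-15, d=-1}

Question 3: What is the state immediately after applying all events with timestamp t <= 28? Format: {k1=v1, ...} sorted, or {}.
Answer: {a=46, c=-15, d=41}

Derivation:
Apply events with t <= 28 (4 events):
  after event 1 (t=9: SET d = 26): {d=26}
  after event 2 (t=17: INC d by 15): {d=41}
  after event 3 (t=26: SET a = 46): {a=46, d=41}
  after event 4 (t=27: SET c = -15): {a=46, c=-15, d=41}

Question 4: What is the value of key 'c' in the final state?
Track key 'c' through all 6 events:
  event 1 (t=9: SET d = 26): c unchanged
  event 2 (t=17: INC d by 15): c unchanged
  event 3 (t=26: SET a = 46): c unchanged
  event 4 (t=27: SET c = -15): c (absent) -> -15
  event 5 (t=33: SET d = -1): c unchanged
  event 6 (t=41: INC a by 1): c unchanged
Final: c = -15

Answer: -15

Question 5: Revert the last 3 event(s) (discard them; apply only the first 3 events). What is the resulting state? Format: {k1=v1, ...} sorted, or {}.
Keep first 3 events (discard last 3):
  after event 1 (t=9: SET d = 26): {d=26}
  after event 2 (t=17: INC d by 15): {d=41}
  after event 3 (t=26: SET a = 46): {a=46, d=41}

Answer: {a=46, d=41}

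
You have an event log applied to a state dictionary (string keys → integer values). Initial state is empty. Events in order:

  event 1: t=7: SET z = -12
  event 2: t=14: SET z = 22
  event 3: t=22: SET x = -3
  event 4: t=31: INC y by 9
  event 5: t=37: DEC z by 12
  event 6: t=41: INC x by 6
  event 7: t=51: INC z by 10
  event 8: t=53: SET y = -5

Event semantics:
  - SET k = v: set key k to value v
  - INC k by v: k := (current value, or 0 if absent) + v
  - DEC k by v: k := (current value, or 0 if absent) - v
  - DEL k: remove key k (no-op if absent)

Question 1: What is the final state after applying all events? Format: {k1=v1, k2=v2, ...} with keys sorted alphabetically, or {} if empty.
  after event 1 (t=7: SET z = -12): {z=-12}
  after event 2 (t=14: SET z = 22): {z=22}
  after event 3 (t=22: SET x = -3): {x=-3, z=22}
  after event 4 (t=31: INC y by 9): {x=-3, y=9, z=22}
  after event 5 (t=37: DEC z by 12): {x=-3, y=9, z=10}
  after event 6 (t=41: INC x by 6): {x=3, y=9, z=10}
  after event 7 (t=51: INC z by 10): {x=3, y=9, z=20}
  after event 8 (t=53: SET y = -5): {x=3, y=-5, z=20}

Answer: {x=3, y=-5, z=20}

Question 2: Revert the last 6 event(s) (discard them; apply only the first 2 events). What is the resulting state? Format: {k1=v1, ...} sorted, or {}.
Keep first 2 events (discard last 6):
  after event 1 (t=7: SET z = -12): {z=-12}
  after event 2 (t=14: SET z = 22): {z=22}

Answer: {z=22}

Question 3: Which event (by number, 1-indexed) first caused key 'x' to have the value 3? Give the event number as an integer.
Looking for first event where x becomes 3:
  event 3: x = -3
  event 4: x = -3
  event 5: x = -3
  event 6: x -3 -> 3  <-- first match

Answer: 6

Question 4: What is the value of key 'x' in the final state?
Answer: 3

Derivation:
Track key 'x' through all 8 events:
  event 1 (t=7: SET z = -12): x unchanged
  event 2 (t=14: SET z = 22): x unchanged
  event 3 (t=22: SET x = -3): x (absent) -> -3
  event 4 (t=31: INC y by 9): x unchanged
  event 5 (t=37: DEC z by 12): x unchanged
  event 6 (t=41: INC x by 6): x -3 -> 3
  event 7 (t=51: INC z by 10): x unchanged
  event 8 (t=53: SET y = -5): x unchanged
Final: x = 3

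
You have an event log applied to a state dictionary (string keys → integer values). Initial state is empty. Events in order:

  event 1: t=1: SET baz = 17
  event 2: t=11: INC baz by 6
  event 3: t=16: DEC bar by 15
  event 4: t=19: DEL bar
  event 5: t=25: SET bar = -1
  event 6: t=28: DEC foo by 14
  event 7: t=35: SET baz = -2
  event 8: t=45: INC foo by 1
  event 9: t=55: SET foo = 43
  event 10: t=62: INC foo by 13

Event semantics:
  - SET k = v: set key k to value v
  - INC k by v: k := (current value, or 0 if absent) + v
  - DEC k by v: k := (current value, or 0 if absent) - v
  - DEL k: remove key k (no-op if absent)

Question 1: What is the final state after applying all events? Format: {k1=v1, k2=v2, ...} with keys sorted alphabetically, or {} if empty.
  after event 1 (t=1: SET baz = 17): {baz=17}
  after event 2 (t=11: INC baz by 6): {baz=23}
  after event 3 (t=16: DEC bar by 15): {bar=-15, baz=23}
  after event 4 (t=19: DEL bar): {baz=23}
  after event 5 (t=25: SET bar = -1): {bar=-1, baz=23}
  after event 6 (t=28: DEC foo by 14): {bar=-1, baz=23, foo=-14}
  after event 7 (t=35: SET baz = -2): {bar=-1, baz=-2, foo=-14}
  after event 8 (t=45: INC foo by 1): {bar=-1, baz=-2, foo=-13}
  after event 9 (t=55: SET foo = 43): {bar=-1, baz=-2, foo=43}
  after event 10 (t=62: INC foo by 13): {bar=-1, baz=-2, foo=56}

Answer: {bar=-1, baz=-2, foo=56}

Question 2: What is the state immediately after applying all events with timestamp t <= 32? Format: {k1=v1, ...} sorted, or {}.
Answer: {bar=-1, baz=23, foo=-14}

Derivation:
Apply events with t <= 32 (6 events):
  after event 1 (t=1: SET baz = 17): {baz=17}
  after event 2 (t=11: INC baz by 6): {baz=23}
  after event 3 (t=16: DEC bar by 15): {bar=-15, baz=23}
  after event 4 (t=19: DEL bar): {baz=23}
  after event 5 (t=25: SET bar = -1): {bar=-1, baz=23}
  after event 6 (t=28: DEC foo by 14): {bar=-1, baz=23, foo=-14}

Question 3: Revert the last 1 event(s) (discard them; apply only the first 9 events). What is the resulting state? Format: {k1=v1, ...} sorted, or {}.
Answer: {bar=-1, baz=-2, foo=43}

Derivation:
Keep first 9 events (discard last 1):
  after event 1 (t=1: SET baz = 17): {baz=17}
  after event 2 (t=11: INC baz by 6): {baz=23}
  after event 3 (t=16: DEC bar by 15): {bar=-15, baz=23}
  after event 4 (t=19: DEL bar): {baz=23}
  after event 5 (t=25: SET bar = -1): {bar=-1, baz=23}
  after event 6 (t=28: DEC foo by 14): {bar=-1, baz=23, foo=-14}
  after event 7 (t=35: SET baz = -2): {bar=-1, baz=-2, foo=-14}
  after event 8 (t=45: INC foo by 1): {bar=-1, baz=-2, foo=-13}
  after event 9 (t=55: SET foo = 43): {bar=-1, baz=-2, foo=43}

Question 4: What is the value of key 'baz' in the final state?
Answer: -2

Derivation:
Track key 'baz' through all 10 events:
  event 1 (t=1: SET baz = 17): baz (absent) -> 17
  event 2 (t=11: INC baz by 6): baz 17 -> 23
  event 3 (t=16: DEC bar by 15): baz unchanged
  event 4 (t=19: DEL bar): baz unchanged
  event 5 (t=25: SET bar = -1): baz unchanged
  event 6 (t=28: DEC foo by 14): baz unchanged
  event 7 (t=35: SET baz = -2): baz 23 -> -2
  event 8 (t=45: INC foo by 1): baz unchanged
  event 9 (t=55: SET foo = 43): baz unchanged
  event 10 (t=62: INC foo by 13): baz unchanged
Final: baz = -2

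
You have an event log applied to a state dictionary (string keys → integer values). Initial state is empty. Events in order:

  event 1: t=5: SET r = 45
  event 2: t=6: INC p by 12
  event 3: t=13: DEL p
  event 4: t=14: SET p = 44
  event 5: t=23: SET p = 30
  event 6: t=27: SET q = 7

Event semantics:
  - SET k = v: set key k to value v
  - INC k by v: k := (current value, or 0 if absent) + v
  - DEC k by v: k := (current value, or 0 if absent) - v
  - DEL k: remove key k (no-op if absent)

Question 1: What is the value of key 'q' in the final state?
Answer: 7

Derivation:
Track key 'q' through all 6 events:
  event 1 (t=5: SET r = 45): q unchanged
  event 2 (t=6: INC p by 12): q unchanged
  event 3 (t=13: DEL p): q unchanged
  event 4 (t=14: SET p = 44): q unchanged
  event 5 (t=23: SET p = 30): q unchanged
  event 6 (t=27: SET q = 7): q (absent) -> 7
Final: q = 7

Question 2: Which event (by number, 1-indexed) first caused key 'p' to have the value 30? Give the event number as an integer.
Answer: 5

Derivation:
Looking for first event where p becomes 30:
  event 2: p = 12
  event 3: p = (absent)
  event 4: p = 44
  event 5: p 44 -> 30  <-- first match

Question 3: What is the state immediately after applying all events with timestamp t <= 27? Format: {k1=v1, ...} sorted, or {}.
Answer: {p=30, q=7, r=45}

Derivation:
Apply events with t <= 27 (6 events):
  after event 1 (t=5: SET r = 45): {r=45}
  after event 2 (t=6: INC p by 12): {p=12, r=45}
  after event 3 (t=13: DEL p): {r=45}
  after event 4 (t=14: SET p = 44): {p=44, r=45}
  after event 5 (t=23: SET p = 30): {p=30, r=45}
  after event 6 (t=27: SET q = 7): {p=30, q=7, r=45}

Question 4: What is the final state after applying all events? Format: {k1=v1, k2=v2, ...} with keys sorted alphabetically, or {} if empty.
Answer: {p=30, q=7, r=45}

Derivation:
  after event 1 (t=5: SET r = 45): {r=45}
  after event 2 (t=6: INC p by 12): {p=12, r=45}
  after event 3 (t=13: DEL p): {r=45}
  after event 4 (t=14: SET p = 44): {p=44, r=45}
  after event 5 (t=23: SET p = 30): {p=30, r=45}
  after event 6 (t=27: SET q = 7): {p=30, q=7, r=45}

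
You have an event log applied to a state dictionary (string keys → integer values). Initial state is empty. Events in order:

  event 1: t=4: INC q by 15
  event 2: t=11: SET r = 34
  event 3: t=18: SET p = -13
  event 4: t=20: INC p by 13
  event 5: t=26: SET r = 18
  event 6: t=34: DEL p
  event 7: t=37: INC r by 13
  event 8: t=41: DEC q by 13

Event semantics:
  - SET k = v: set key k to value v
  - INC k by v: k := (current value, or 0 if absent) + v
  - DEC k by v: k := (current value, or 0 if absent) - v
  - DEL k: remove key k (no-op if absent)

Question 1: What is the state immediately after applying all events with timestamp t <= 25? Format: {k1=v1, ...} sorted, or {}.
Apply events with t <= 25 (4 events):
  after event 1 (t=4: INC q by 15): {q=15}
  after event 2 (t=11: SET r = 34): {q=15, r=34}
  after event 3 (t=18: SET p = -13): {p=-13, q=15, r=34}
  after event 4 (t=20: INC p by 13): {p=0, q=15, r=34}

Answer: {p=0, q=15, r=34}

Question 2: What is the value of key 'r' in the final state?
Track key 'r' through all 8 events:
  event 1 (t=4: INC q by 15): r unchanged
  event 2 (t=11: SET r = 34): r (absent) -> 34
  event 3 (t=18: SET p = -13): r unchanged
  event 4 (t=20: INC p by 13): r unchanged
  event 5 (t=26: SET r = 18): r 34 -> 18
  event 6 (t=34: DEL p): r unchanged
  event 7 (t=37: INC r by 13): r 18 -> 31
  event 8 (t=41: DEC q by 13): r unchanged
Final: r = 31

Answer: 31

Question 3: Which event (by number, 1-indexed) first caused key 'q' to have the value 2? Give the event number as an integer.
Answer: 8

Derivation:
Looking for first event where q becomes 2:
  event 1: q = 15
  event 2: q = 15
  event 3: q = 15
  event 4: q = 15
  event 5: q = 15
  event 6: q = 15
  event 7: q = 15
  event 8: q 15 -> 2  <-- first match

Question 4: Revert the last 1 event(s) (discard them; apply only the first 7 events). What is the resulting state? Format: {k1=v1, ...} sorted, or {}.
Answer: {q=15, r=31}

Derivation:
Keep first 7 events (discard last 1):
  after event 1 (t=4: INC q by 15): {q=15}
  after event 2 (t=11: SET r = 34): {q=15, r=34}
  after event 3 (t=18: SET p = -13): {p=-13, q=15, r=34}
  after event 4 (t=20: INC p by 13): {p=0, q=15, r=34}
  after event 5 (t=26: SET r = 18): {p=0, q=15, r=18}
  after event 6 (t=34: DEL p): {q=15, r=18}
  after event 7 (t=37: INC r by 13): {q=15, r=31}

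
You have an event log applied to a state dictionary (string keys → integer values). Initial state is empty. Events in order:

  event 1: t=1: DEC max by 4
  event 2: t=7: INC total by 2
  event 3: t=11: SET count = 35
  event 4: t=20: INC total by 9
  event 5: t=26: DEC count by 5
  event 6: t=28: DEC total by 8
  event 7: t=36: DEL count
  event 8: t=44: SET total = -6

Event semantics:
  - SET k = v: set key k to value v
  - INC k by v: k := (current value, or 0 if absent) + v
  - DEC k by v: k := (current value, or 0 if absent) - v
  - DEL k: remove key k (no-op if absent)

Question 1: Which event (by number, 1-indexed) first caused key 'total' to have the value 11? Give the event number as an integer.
Answer: 4

Derivation:
Looking for first event where total becomes 11:
  event 2: total = 2
  event 3: total = 2
  event 4: total 2 -> 11  <-- first match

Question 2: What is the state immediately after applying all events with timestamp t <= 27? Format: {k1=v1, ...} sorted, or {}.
Apply events with t <= 27 (5 events):
  after event 1 (t=1: DEC max by 4): {max=-4}
  after event 2 (t=7: INC total by 2): {max=-4, total=2}
  after event 3 (t=11: SET count = 35): {count=35, max=-4, total=2}
  after event 4 (t=20: INC total by 9): {count=35, max=-4, total=11}
  after event 5 (t=26: DEC count by 5): {count=30, max=-4, total=11}

Answer: {count=30, max=-4, total=11}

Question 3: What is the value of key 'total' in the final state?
Track key 'total' through all 8 events:
  event 1 (t=1: DEC max by 4): total unchanged
  event 2 (t=7: INC total by 2): total (absent) -> 2
  event 3 (t=11: SET count = 35): total unchanged
  event 4 (t=20: INC total by 9): total 2 -> 11
  event 5 (t=26: DEC count by 5): total unchanged
  event 6 (t=28: DEC total by 8): total 11 -> 3
  event 7 (t=36: DEL count): total unchanged
  event 8 (t=44: SET total = -6): total 3 -> -6
Final: total = -6

Answer: -6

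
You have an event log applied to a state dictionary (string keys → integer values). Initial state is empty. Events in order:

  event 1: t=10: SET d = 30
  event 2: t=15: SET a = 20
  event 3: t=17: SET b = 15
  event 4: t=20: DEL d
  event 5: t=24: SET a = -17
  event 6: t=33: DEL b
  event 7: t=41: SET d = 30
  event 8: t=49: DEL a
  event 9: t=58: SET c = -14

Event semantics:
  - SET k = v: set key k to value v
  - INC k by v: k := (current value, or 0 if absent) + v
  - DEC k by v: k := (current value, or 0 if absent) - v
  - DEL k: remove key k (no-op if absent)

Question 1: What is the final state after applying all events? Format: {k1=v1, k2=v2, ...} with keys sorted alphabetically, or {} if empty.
  after event 1 (t=10: SET d = 30): {d=30}
  after event 2 (t=15: SET a = 20): {a=20, d=30}
  after event 3 (t=17: SET b = 15): {a=20, b=15, d=30}
  after event 4 (t=20: DEL d): {a=20, b=15}
  after event 5 (t=24: SET a = -17): {a=-17, b=15}
  after event 6 (t=33: DEL b): {a=-17}
  after event 7 (t=41: SET d = 30): {a=-17, d=30}
  after event 8 (t=49: DEL a): {d=30}
  after event 9 (t=58: SET c = -14): {c=-14, d=30}

Answer: {c=-14, d=30}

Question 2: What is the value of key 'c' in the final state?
Track key 'c' through all 9 events:
  event 1 (t=10: SET d = 30): c unchanged
  event 2 (t=15: SET a = 20): c unchanged
  event 3 (t=17: SET b = 15): c unchanged
  event 4 (t=20: DEL d): c unchanged
  event 5 (t=24: SET a = -17): c unchanged
  event 6 (t=33: DEL b): c unchanged
  event 7 (t=41: SET d = 30): c unchanged
  event 8 (t=49: DEL a): c unchanged
  event 9 (t=58: SET c = -14): c (absent) -> -14
Final: c = -14

Answer: -14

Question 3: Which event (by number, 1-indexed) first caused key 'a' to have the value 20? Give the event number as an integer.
Looking for first event where a becomes 20:
  event 2: a (absent) -> 20  <-- first match

Answer: 2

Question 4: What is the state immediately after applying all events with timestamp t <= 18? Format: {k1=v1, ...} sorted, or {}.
Answer: {a=20, b=15, d=30}

Derivation:
Apply events with t <= 18 (3 events):
  after event 1 (t=10: SET d = 30): {d=30}
  after event 2 (t=15: SET a = 20): {a=20, d=30}
  after event 3 (t=17: SET b = 15): {a=20, b=15, d=30}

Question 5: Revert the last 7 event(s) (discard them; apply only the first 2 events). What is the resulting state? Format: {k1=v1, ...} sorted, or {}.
Answer: {a=20, d=30}

Derivation:
Keep first 2 events (discard last 7):
  after event 1 (t=10: SET d = 30): {d=30}
  after event 2 (t=15: SET a = 20): {a=20, d=30}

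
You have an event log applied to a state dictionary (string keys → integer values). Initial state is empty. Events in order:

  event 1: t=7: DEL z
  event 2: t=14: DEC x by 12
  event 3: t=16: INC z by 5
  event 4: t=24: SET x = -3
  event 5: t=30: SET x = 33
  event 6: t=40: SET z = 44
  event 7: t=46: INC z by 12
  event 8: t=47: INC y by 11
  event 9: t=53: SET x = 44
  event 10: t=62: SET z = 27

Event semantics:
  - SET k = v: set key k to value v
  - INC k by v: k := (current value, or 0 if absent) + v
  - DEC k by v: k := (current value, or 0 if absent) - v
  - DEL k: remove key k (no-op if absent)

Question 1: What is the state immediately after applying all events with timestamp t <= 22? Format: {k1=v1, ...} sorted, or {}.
Apply events with t <= 22 (3 events):
  after event 1 (t=7: DEL z): {}
  after event 2 (t=14: DEC x by 12): {x=-12}
  after event 3 (t=16: INC z by 5): {x=-12, z=5}

Answer: {x=-12, z=5}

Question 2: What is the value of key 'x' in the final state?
Answer: 44

Derivation:
Track key 'x' through all 10 events:
  event 1 (t=7: DEL z): x unchanged
  event 2 (t=14: DEC x by 12): x (absent) -> -12
  event 3 (t=16: INC z by 5): x unchanged
  event 4 (t=24: SET x = -3): x -12 -> -3
  event 5 (t=30: SET x = 33): x -3 -> 33
  event 6 (t=40: SET z = 44): x unchanged
  event 7 (t=46: INC z by 12): x unchanged
  event 8 (t=47: INC y by 11): x unchanged
  event 9 (t=53: SET x = 44): x 33 -> 44
  event 10 (t=62: SET z = 27): x unchanged
Final: x = 44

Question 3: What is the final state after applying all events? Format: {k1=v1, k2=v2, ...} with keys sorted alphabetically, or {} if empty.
  after event 1 (t=7: DEL z): {}
  after event 2 (t=14: DEC x by 12): {x=-12}
  after event 3 (t=16: INC z by 5): {x=-12, z=5}
  after event 4 (t=24: SET x = -3): {x=-3, z=5}
  after event 5 (t=30: SET x = 33): {x=33, z=5}
  after event 6 (t=40: SET z = 44): {x=33, z=44}
  after event 7 (t=46: INC z by 12): {x=33, z=56}
  after event 8 (t=47: INC y by 11): {x=33, y=11, z=56}
  after event 9 (t=53: SET x = 44): {x=44, y=11, z=56}
  after event 10 (t=62: SET z = 27): {x=44, y=11, z=27}

Answer: {x=44, y=11, z=27}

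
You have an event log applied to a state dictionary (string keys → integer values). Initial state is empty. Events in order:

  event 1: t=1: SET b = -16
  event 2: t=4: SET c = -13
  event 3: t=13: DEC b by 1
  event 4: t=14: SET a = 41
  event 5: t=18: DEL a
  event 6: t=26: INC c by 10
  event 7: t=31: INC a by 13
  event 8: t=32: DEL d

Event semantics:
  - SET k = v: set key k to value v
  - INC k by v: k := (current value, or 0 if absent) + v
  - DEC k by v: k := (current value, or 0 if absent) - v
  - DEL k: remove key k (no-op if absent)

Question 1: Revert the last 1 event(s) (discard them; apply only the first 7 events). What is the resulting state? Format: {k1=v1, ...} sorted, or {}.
Answer: {a=13, b=-17, c=-3}

Derivation:
Keep first 7 events (discard last 1):
  after event 1 (t=1: SET b = -16): {b=-16}
  after event 2 (t=4: SET c = -13): {b=-16, c=-13}
  after event 3 (t=13: DEC b by 1): {b=-17, c=-13}
  after event 4 (t=14: SET a = 41): {a=41, b=-17, c=-13}
  after event 5 (t=18: DEL a): {b=-17, c=-13}
  after event 6 (t=26: INC c by 10): {b=-17, c=-3}
  after event 7 (t=31: INC a by 13): {a=13, b=-17, c=-3}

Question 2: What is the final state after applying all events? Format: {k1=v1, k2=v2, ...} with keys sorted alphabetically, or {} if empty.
Answer: {a=13, b=-17, c=-3}

Derivation:
  after event 1 (t=1: SET b = -16): {b=-16}
  after event 2 (t=4: SET c = -13): {b=-16, c=-13}
  after event 3 (t=13: DEC b by 1): {b=-17, c=-13}
  after event 4 (t=14: SET a = 41): {a=41, b=-17, c=-13}
  after event 5 (t=18: DEL a): {b=-17, c=-13}
  after event 6 (t=26: INC c by 10): {b=-17, c=-3}
  after event 7 (t=31: INC a by 13): {a=13, b=-17, c=-3}
  after event 8 (t=32: DEL d): {a=13, b=-17, c=-3}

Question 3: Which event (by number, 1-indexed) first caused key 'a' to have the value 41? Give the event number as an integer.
Looking for first event where a becomes 41:
  event 4: a (absent) -> 41  <-- first match

Answer: 4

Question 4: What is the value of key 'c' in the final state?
Answer: -3

Derivation:
Track key 'c' through all 8 events:
  event 1 (t=1: SET b = -16): c unchanged
  event 2 (t=4: SET c = -13): c (absent) -> -13
  event 3 (t=13: DEC b by 1): c unchanged
  event 4 (t=14: SET a = 41): c unchanged
  event 5 (t=18: DEL a): c unchanged
  event 6 (t=26: INC c by 10): c -13 -> -3
  event 7 (t=31: INC a by 13): c unchanged
  event 8 (t=32: DEL d): c unchanged
Final: c = -3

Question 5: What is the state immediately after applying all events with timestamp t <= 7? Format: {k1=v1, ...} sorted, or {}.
Answer: {b=-16, c=-13}

Derivation:
Apply events with t <= 7 (2 events):
  after event 1 (t=1: SET b = -16): {b=-16}
  after event 2 (t=4: SET c = -13): {b=-16, c=-13}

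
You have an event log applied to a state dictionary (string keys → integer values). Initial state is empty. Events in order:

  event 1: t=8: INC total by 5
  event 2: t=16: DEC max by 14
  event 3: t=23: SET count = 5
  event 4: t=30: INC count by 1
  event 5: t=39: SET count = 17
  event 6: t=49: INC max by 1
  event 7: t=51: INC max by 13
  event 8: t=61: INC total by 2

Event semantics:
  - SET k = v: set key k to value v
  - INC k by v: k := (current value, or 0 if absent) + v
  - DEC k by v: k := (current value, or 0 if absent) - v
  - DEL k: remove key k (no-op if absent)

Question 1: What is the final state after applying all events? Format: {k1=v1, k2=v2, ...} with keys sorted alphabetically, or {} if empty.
  after event 1 (t=8: INC total by 5): {total=5}
  after event 2 (t=16: DEC max by 14): {max=-14, total=5}
  after event 3 (t=23: SET count = 5): {count=5, max=-14, total=5}
  after event 4 (t=30: INC count by 1): {count=6, max=-14, total=5}
  after event 5 (t=39: SET count = 17): {count=17, max=-14, total=5}
  after event 6 (t=49: INC max by 1): {count=17, max=-13, total=5}
  after event 7 (t=51: INC max by 13): {count=17, max=0, total=5}
  after event 8 (t=61: INC total by 2): {count=17, max=0, total=7}

Answer: {count=17, max=0, total=7}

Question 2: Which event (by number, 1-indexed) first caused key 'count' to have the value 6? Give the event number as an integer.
Answer: 4

Derivation:
Looking for first event where count becomes 6:
  event 3: count = 5
  event 4: count 5 -> 6  <-- first match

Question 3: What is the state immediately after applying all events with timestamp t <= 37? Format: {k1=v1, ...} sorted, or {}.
Answer: {count=6, max=-14, total=5}

Derivation:
Apply events with t <= 37 (4 events):
  after event 1 (t=8: INC total by 5): {total=5}
  after event 2 (t=16: DEC max by 14): {max=-14, total=5}
  after event 3 (t=23: SET count = 5): {count=5, max=-14, total=5}
  after event 4 (t=30: INC count by 1): {count=6, max=-14, total=5}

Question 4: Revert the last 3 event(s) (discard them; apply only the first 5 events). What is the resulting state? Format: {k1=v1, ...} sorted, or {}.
Keep first 5 events (discard last 3):
  after event 1 (t=8: INC total by 5): {total=5}
  after event 2 (t=16: DEC max by 14): {max=-14, total=5}
  after event 3 (t=23: SET count = 5): {count=5, max=-14, total=5}
  after event 4 (t=30: INC count by 1): {count=6, max=-14, total=5}
  after event 5 (t=39: SET count = 17): {count=17, max=-14, total=5}

Answer: {count=17, max=-14, total=5}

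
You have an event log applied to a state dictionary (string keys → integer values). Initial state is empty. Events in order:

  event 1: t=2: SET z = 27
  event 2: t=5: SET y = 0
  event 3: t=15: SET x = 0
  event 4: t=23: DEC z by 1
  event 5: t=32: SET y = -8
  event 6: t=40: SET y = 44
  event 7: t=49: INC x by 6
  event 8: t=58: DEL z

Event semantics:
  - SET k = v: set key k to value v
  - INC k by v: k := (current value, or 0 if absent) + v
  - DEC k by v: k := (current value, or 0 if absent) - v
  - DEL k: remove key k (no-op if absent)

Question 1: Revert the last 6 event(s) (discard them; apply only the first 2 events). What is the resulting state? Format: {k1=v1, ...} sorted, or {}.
Answer: {y=0, z=27}

Derivation:
Keep first 2 events (discard last 6):
  after event 1 (t=2: SET z = 27): {z=27}
  after event 2 (t=5: SET y = 0): {y=0, z=27}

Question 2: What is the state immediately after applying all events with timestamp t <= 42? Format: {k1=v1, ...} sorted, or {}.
Answer: {x=0, y=44, z=26}

Derivation:
Apply events with t <= 42 (6 events):
  after event 1 (t=2: SET z = 27): {z=27}
  after event 2 (t=5: SET y = 0): {y=0, z=27}
  after event 3 (t=15: SET x = 0): {x=0, y=0, z=27}
  after event 4 (t=23: DEC z by 1): {x=0, y=0, z=26}
  after event 5 (t=32: SET y = -8): {x=0, y=-8, z=26}
  after event 6 (t=40: SET y = 44): {x=0, y=44, z=26}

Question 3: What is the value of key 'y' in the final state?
Answer: 44

Derivation:
Track key 'y' through all 8 events:
  event 1 (t=2: SET z = 27): y unchanged
  event 2 (t=5: SET y = 0): y (absent) -> 0
  event 3 (t=15: SET x = 0): y unchanged
  event 4 (t=23: DEC z by 1): y unchanged
  event 5 (t=32: SET y = -8): y 0 -> -8
  event 6 (t=40: SET y = 44): y -8 -> 44
  event 7 (t=49: INC x by 6): y unchanged
  event 8 (t=58: DEL z): y unchanged
Final: y = 44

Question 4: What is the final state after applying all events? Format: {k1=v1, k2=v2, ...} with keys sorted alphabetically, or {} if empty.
Answer: {x=6, y=44}

Derivation:
  after event 1 (t=2: SET z = 27): {z=27}
  after event 2 (t=5: SET y = 0): {y=0, z=27}
  after event 3 (t=15: SET x = 0): {x=0, y=0, z=27}
  after event 4 (t=23: DEC z by 1): {x=0, y=0, z=26}
  after event 5 (t=32: SET y = -8): {x=0, y=-8, z=26}
  after event 6 (t=40: SET y = 44): {x=0, y=44, z=26}
  after event 7 (t=49: INC x by 6): {x=6, y=44, z=26}
  after event 8 (t=58: DEL z): {x=6, y=44}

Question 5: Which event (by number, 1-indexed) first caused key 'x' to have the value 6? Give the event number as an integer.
Looking for first event where x becomes 6:
  event 3: x = 0
  event 4: x = 0
  event 5: x = 0
  event 6: x = 0
  event 7: x 0 -> 6  <-- first match

Answer: 7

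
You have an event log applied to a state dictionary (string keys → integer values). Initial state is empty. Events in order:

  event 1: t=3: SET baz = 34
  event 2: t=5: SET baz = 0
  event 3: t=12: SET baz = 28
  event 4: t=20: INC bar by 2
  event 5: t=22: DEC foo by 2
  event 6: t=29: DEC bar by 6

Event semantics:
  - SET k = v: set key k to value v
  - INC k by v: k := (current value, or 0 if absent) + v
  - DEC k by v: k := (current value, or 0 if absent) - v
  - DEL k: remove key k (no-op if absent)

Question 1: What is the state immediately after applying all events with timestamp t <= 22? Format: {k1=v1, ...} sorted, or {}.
Answer: {bar=2, baz=28, foo=-2}

Derivation:
Apply events with t <= 22 (5 events):
  after event 1 (t=3: SET baz = 34): {baz=34}
  after event 2 (t=5: SET baz = 0): {baz=0}
  after event 3 (t=12: SET baz = 28): {baz=28}
  after event 4 (t=20: INC bar by 2): {bar=2, baz=28}
  after event 5 (t=22: DEC foo by 2): {bar=2, baz=28, foo=-2}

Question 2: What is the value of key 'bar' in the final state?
Track key 'bar' through all 6 events:
  event 1 (t=3: SET baz = 34): bar unchanged
  event 2 (t=5: SET baz = 0): bar unchanged
  event 3 (t=12: SET baz = 28): bar unchanged
  event 4 (t=20: INC bar by 2): bar (absent) -> 2
  event 5 (t=22: DEC foo by 2): bar unchanged
  event 6 (t=29: DEC bar by 6): bar 2 -> -4
Final: bar = -4

Answer: -4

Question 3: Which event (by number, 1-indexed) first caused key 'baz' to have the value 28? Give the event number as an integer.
Answer: 3

Derivation:
Looking for first event where baz becomes 28:
  event 1: baz = 34
  event 2: baz = 0
  event 3: baz 0 -> 28  <-- first match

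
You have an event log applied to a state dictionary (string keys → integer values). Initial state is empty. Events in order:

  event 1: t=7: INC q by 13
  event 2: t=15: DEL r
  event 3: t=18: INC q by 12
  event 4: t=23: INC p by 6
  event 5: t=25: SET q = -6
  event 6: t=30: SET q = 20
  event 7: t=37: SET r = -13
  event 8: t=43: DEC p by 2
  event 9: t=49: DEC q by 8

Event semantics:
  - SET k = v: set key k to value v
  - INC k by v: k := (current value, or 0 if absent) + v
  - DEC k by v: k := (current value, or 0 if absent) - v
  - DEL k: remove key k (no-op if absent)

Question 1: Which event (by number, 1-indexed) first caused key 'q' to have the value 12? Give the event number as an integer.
Looking for first event where q becomes 12:
  event 1: q = 13
  event 2: q = 13
  event 3: q = 25
  event 4: q = 25
  event 5: q = -6
  event 6: q = 20
  event 7: q = 20
  event 8: q = 20
  event 9: q 20 -> 12  <-- first match

Answer: 9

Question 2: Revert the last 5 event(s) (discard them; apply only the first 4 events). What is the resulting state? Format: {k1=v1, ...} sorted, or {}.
Answer: {p=6, q=25}

Derivation:
Keep first 4 events (discard last 5):
  after event 1 (t=7: INC q by 13): {q=13}
  after event 2 (t=15: DEL r): {q=13}
  after event 3 (t=18: INC q by 12): {q=25}
  after event 4 (t=23: INC p by 6): {p=6, q=25}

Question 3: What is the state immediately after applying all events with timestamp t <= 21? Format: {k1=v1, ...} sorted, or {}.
Answer: {q=25}

Derivation:
Apply events with t <= 21 (3 events):
  after event 1 (t=7: INC q by 13): {q=13}
  after event 2 (t=15: DEL r): {q=13}
  after event 3 (t=18: INC q by 12): {q=25}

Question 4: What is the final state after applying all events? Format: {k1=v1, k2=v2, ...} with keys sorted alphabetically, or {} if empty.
  after event 1 (t=7: INC q by 13): {q=13}
  after event 2 (t=15: DEL r): {q=13}
  after event 3 (t=18: INC q by 12): {q=25}
  after event 4 (t=23: INC p by 6): {p=6, q=25}
  after event 5 (t=25: SET q = -6): {p=6, q=-6}
  after event 6 (t=30: SET q = 20): {p=6, q=20}
  after event 7 (t=37: SET r = -13): {p=6, q=20, r=-13}
  after event 8 (t=43: DEC p by 2): {p=4, q=20, r=-13}
  after event 9 (t=49: DEC q by 8): {p=4, q=12, r=-13}

Answer: {p=4, q=12, r=-13}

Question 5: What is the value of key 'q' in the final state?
Answer: 12

Derivation:
Track key 'q' through all 9 events:
  event 1 (t=7: INC q by 13): q (absent) -> 13
  event 2 (t=15: DEL r): q unchanged
  event 3 (t=18: INC q by 12): q 13 -> 25
  event 4 (t=23: INC p by 6): q unchanged
  event 5 (t=25: SET q = -6): q 25 -> -6
  event 6 (t=30: SET q = 20): q -6 -> 20
  event 7 (t=37: SET r = -13): q unchanged
  event 8 (t=43: DEC p by 2): q unchanged
  event 9 (t=49: DEC q by 8): q 20 -> 12
Final: q = 12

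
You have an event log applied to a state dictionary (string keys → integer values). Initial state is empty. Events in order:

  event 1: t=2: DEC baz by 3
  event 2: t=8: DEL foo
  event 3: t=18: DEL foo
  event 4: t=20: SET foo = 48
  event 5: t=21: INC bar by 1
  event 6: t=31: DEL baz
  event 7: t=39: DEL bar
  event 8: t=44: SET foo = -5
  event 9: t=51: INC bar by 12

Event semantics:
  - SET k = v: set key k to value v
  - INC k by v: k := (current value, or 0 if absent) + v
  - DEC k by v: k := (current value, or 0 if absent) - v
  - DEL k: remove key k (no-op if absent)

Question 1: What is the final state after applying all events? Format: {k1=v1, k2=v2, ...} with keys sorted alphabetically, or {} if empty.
  after event 1 (t=2: DEC baz by 3): {baz=-3}
  after event 2 (t=8: DEL foo): {baz=-3}
  after event 3 (t=18: DEL foo): {baz=-3}
  after event 4 (t=20: SET foo = 48): {baz=-3, foo=48}
  after event 5 (t=21: INC bar by 1): {bar=1, baz=-3, foo=48}
  after event 6 (t=31: DEL baz): {bar=1, foo=48}
  after event 7 (t=39: DEL bar): {foo=48}
  after event 8 (t=44: SET foo = -5): {foo=-5}
  after event 9 (t=51: INC bar by 12): {bar=12, foo=-5}

Answer: {bar=12, foo=-5}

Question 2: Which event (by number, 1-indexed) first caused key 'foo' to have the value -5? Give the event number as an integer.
Looking for first event where foo becomes -5:
  event 4: foo = 48
  event 5: foo = 48
  event 6: foo = 48
  event 7: foo = 48
  event 8: foo 48 -> -5  <-- first match

Answer: 8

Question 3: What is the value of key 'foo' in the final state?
Answer: -5

Derivation:
Track key 'foo' through all 9 events:
  event 1 (t=2: DEC baz by 3): foo unchanged
  event 2 (t=8: DEL foo): foo (absent) -> (absent)
  event 3 (t=18: DEL foo): foo (absent) -> (absent)
  event 4 (t=20: SET foo = 48): foo (absent) -> 48
  event 5 (t=21: INC bar by 1): foo unchanged
  event 6 (t=31: DEL baz): foo unchanged
  event 7 (t=39: DEL bar): foo unchanged
  event 8 (t=44: SET foo = -5): foo 48 -> -5
  event 9 (t=51: INC bar by 12): foo unchanged
Final: foo = -5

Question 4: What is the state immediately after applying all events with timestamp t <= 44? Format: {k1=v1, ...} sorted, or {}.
Apply events with t <= 44 (8 events):
  after event 1 (t=2: DEC baz by 3): {baz=-3}
  after event 2 (t=8: DEL foo): {baz=-3}
  after event 3 (t=18: DEL foo): {baz=-3}
  after event 4 (t=20: SET foo = 48): {baz=-3, foo=48}
  after event 5 (t=21: INC bar by 1): {bar=1, baz=-3, foo=48}
  after event 6 (t=31: DEL baz): {bar=1, foo=48}
  after event 7 (t=39: DEL bar): {foo=48}
  after event 8 (t=44: SET foo = -5): {foo=-5}

Answer: {foo=-5}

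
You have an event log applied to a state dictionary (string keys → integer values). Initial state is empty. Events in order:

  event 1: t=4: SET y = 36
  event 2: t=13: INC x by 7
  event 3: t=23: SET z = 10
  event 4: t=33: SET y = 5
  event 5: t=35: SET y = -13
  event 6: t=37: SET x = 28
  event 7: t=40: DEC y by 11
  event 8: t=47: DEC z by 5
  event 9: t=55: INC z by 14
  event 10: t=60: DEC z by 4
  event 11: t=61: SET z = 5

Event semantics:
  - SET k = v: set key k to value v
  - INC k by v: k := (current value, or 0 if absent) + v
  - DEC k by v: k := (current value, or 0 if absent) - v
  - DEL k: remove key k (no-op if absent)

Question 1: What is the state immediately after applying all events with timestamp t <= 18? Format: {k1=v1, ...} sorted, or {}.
Answer: {x=7, y=36}

Derivation:
Apply events with t <= 18 (2 events):
  after event 1 (t=4: SET y = 36): {y=36}
  after event 2 (t=13: INC x by 7): {x=7, y=36}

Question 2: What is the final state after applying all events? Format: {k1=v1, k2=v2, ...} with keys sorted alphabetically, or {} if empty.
  after event 1 (t=4: SET y = 36): {y=36}
  after event 2 (t=13: INC x by 7): {x=7, y=36}
  after event 3 (t=23: SET z = 10): {x=7, y=36, z=10}
  after event 4 (t=33: SET y = 5): {x=7, y=5, z=10}
  after event 5 (t=35: SET y = -13): {x=7, y=-13, z=10}
  after event 6 (t=37: SET x = 28): {x=28, y=-13, z=10}
  after event 7 (t=40: DEC y by 11): {x=28, y=-24, z=10}
  after event 8 (t=47: DEC z by 5): {x=28, y=-24, z=5}
  after event 9 (t=55: INC z by 14): {x=28, y=-24, z=19}
  after event 10 (t=60: DEC z by 4): {x=28, y=-24, z=15}
  after event 11 (t=61: SET z = 5): {x=28, y=-24, z=5}

Answer: {x=28, y=-24, z=5}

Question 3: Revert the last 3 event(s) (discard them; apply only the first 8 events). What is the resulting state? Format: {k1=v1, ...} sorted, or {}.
Keep first 8 events (discard last 3):
  after event 1 (t=4: SET y = 36): {y=36}
  after event 2 (t=13: INC x by 7): {x=7, y=36}
  after event 3 (t=23: SET z = 10): {x=7, y=36, z=10}
  after event 4 (t=33: SET y = 5): {x=7, y=5, z=10}
  after event 5 (t=35: SET y = -13): {x=7, y=-13, z=10}
  after event 6 (t=37: SET x = 28): {x=28, y=-13, z=10}
  after event 7 (t=40: DEC y by 11): {x=28, y=-24, z=10}
  after event 8 (t=47: DEC z by 5): {x=28, y=-24, z=5}

Answer: {x=28, y=-24, z=5}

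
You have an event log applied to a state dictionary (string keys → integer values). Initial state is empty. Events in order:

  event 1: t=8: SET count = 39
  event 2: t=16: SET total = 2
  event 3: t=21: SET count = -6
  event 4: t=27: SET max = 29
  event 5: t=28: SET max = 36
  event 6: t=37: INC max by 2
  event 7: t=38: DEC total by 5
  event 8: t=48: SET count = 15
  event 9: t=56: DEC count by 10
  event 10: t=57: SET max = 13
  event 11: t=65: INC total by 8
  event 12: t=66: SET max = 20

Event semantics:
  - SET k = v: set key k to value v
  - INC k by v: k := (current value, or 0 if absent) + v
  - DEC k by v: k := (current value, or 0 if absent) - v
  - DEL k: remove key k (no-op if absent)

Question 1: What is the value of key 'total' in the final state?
Track key 'total' through all 12 events:
  event 1 (t=8: SET count = 39): total unchanged
  event 2 (t=16: SET total = 2): total (absent) -> 2
  event 3 (t=21: SET count = -6): total unchanged
  event 4 (t=27: SET max = 29): total unchanged
  event 5 (t=28: SET max = 36): total unchanged
  event 6 (t=37: INC max by 2): total unchanged
  event 7 (t=38: DEC total by 5): total 2 -> -3
  event 8 (t=48: SET count = 15): total unchanged
  event 9 (t=56: DEC count by 10): total unchanged
  event 10 (t=57: SET max = 13): total unchanged
  event 11 (t=65: INC total by 8): total -3 -> 5
  event 12 (t=66: SET max = 20): total unchanged
Final: total = 5

Answer: 5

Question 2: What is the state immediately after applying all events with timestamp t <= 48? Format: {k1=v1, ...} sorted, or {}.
Apply events with t <= 48 (8 events):
  after event 1 (t=8: SET count = 39): {count=39}
  after event 2 (t=16: SET total = 2): {count=39, total=2}
  after event 3 (t=21: SET count = -6): {count=-6, total=2}
  after event 4 (t=27: SET max = 29): {count=-6, max=29, total=2}
  after event 5 (t=28: SET max = 36): {count=-6, max=36, total=2}
  after event 6 (t=37: INC max by 2): {count=-6, max=38, total=2}
  after event 7 (t=38: DEC total by 5): {count=-6, max=38, total=-3}
  after event 8 (t=48: SET count = 15): {count=15, max=38, total=-3}

Answer: {count=15, max=38, total=-3}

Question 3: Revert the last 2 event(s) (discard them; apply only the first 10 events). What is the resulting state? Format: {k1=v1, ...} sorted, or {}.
Answer: {count=5, max=13, total=-3}

Derivation:
Keep first 10 events (discard last 2):
  after event 1 (t=8: SET count = 39): {count=39}
  after event 2 (t=16: SET total = 2): {count=39, total=2}
  after event 3 (t=21: SET count = -6): {count=-6, total=2}
  after event 4 (t=27: SET max = 29): {count=-6, max=29, total=2}
  after event 5 (t=28: SET max = 36): {count=-6, max=36, total=2}
  after event 6 (t=37: INC max by 2): {count=-6, max=38, total=2}
  after event 7 (t=38: DEC total by 5): {count=-6, max=38, total=-3}
  after event 8 (t=48: SET count = 15): {count=15, max=38, total=-3}
  after event 9 (t=56: DEC count by 10): {count=5, max=38, total=-3}
  after event 10 (t=57: SET max = 13): {count=5, max=13, total=-3}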